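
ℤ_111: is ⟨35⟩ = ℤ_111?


g generates ℤ_n iff gcd(g, n) = 1
gcd(35, 111) = 1
Since gcd = 1, 35 is a generator.

Yes, 35 generates ℤ_111


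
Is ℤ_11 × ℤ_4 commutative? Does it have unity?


Direct product ring; commutative with unity (1,1); but (1,0)·(0,1) = (0,0) gives zero divisors, so not an integral domain
Commutative: Yes
Integral domain: No
Has unity: Yes

ℤ_11 × ℤ_4: Commutative=Yes, Unity=Yes


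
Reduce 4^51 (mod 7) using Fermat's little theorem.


Fermat's little theorem: if p is prime and gcd(a,p)=1, then a^(p-1) ≡ 1 (mod p)
p = 7 is prime, gcd(4,7) = 1
Reduce exponent: 51 mod 6 = 3
So 4^51 ≡ 4^3 (mod 7)
4^3 mod 7 = 1

4^51 ≡ 1 (mod 7)


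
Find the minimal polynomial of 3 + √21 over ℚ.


Let α = 3 + √21. Then α - 3 = √21, so (α - 3)² = 21, giving α² - 6α - 12 = 0. Degree 2 and α ∉ ℚ, so this is the minimal polynomial.

Minimal polynomial: x² - 6x - 12


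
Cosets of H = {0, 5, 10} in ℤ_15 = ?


H = {0, 5, 10}, |H| = 3
Number of cosets = |G|/|H| = 15/3 = 5
0 + H = {0, 5, 10}
1 + H = {1, 6, 11}
2 + H = {2, 7, 12}
3 + H = {3, 8, 13}
4 + H = {4, 9, 14}

Cosets: 0+H={0,5,10}; 1+H={1,6,11}; 2+H={2,7,12}; 3+H={3,8,13}; 4+H={4,9,14}


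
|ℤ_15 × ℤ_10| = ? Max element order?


|ℤ_15 × ℤ_10| = 15 × 10 = 150
Max element order = lcm(15,10) = 30
Cyclic? No (gcd=5)

|ℤ_15×ℤ_10| = 150, max element order = 30


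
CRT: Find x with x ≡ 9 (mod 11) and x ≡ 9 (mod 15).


m₁ = 11, m₂ = 15, gcd = 1, so CRT applies. M = m₁·m₂ = 165
Let M₁ = M/m₁ = 15, M₂ = M/m₂ = 11
Find y₁ ≡ M₁⁻¹ (mod m₁): 15⁻¹ ≡ 3 (mod 11)
Find y₂ ≡ M₂⁻¹ (mod m₂): 11⁻¹ ≡ 11 (mod 15)
x = a₁·M₁·y₁ + a₂·M₂·y₂ = 9·15·3 + 9·11·11 = 1494
Reduce mod 165: x ≡ 9
Check: 9 mod 11 = 9 ✓, 9 mod 15 = 9 ✓

x ≡ 9 (mod 165)


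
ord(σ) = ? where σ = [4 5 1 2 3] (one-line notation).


Cycle decomposition: (1 4 2 5 3)
Cycle lengths: 5
Order = lcm(5) = 5

ord(σ) = 5


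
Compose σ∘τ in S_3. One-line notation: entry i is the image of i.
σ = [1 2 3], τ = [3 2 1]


σ∘τ: apply τ first, then σ
1 →τ 3 →σ 3
2 →τ 2 →σ 2
3 →τ 1 →σ 1

σ∘τ = [3 2 1]


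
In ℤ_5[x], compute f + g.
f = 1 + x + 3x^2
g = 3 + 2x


Add coefficients mod 5:
x^0: 1 + 3 = 4 (mod 5)
x^1: 1 + 2 = 3 (mod 5)
x^2: 3 + 0 = 3 (mod 5)
Result: 4 + 3x + 3x^2

f + g = 4 + 3x + 3x^2


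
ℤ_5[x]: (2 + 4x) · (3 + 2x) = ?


Expand and collect like terms; reduce coefficients mod 5:
x^0: 2·3 = 6 ≡ 1 (mod 5)
x^1: 2·2 + 4·3 = 16 ≡ 1 (mod 5)
x^2: 4·2 = 8 ≡ 3 (mod 5)
Result: 1 + x + 3x^2

f · g = 1 + x + 3x^2


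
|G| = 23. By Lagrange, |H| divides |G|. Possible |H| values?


Lagrange's theorem: |H| divides |G|
|G| = 23
Divisors of 23: 1, 23

Possible subgroup orders: {1, 23}


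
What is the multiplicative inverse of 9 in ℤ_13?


Use the extended Euclidean algorithm to write 1 = 9·s + 13·t; then s mod 13 is the inverse.
Euclidean algorithm:
  9 = 0·13 + 9
  13 = 1·9 + 4
  9 = 2·4 + 1
  4 = 4·1 + 0
gcd(9,13) = 1
Back-substitution gives: 9·(3) + 13·(-2) = 1
So 9⁻¹ ≡ 3 ≡ 3 (mod 13)
Check: 9 × 3 = 27 ≡ 1 (mod 13) ✓

9⁻¹ ≡ 3 (mod 13)


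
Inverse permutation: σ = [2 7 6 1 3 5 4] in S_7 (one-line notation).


To find σ⁻¹, swap domain and range:
σ(1) = 2 → σ⁻¹(2) = 1
σ(2) = 7 → σ⁻¹(7) = 2
σ(3) = 6 → σ⁻¹(6) = 3
σ(4) = 1 → σ⁻¹(1) = 4
σ(5) = 3 → σ⁻¹(3) = 5
σ(6) = 5 → σ⁻¹(5) = 6
σ(7) = 4 → σ⁻¹(4) = 7

σ⁻¹ = [4 1 5 7 6 3 2]


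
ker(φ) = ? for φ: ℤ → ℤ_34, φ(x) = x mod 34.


Kernel = preimage of identity
ker(φ) = {x ∈ ℤ : x ≡ 0 (mod 34)} = 34ℤ = {0, ±34, ±68, ...}

ker(φ) = 34ℤ


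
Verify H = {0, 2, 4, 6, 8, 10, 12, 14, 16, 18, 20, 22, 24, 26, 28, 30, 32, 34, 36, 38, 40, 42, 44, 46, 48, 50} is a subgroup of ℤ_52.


Subgroup test for H = {0, 2, 4, 6, 8, 10, 12, 14, 16, 18, 20, 22, 24, 26, 28, 30, 32, 34, 36, 38, 40, 42, 44, 46, 48, 50} in (ℤ_52, +):
(1) 0 ∈ H? Yes
(2) Closure: for all a,b ∈ H, (a+b) mod 52 ∈ H? Yes
(3) Inverses: for all a ∈ H, -a mod 52 ∈ H? Yes

Yes, H is a subgroup of ℤ_52


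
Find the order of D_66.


|D_n| = 2n (n rotations and n reflections)
|D_66| = 2×66 = 132

|D_66| = 132


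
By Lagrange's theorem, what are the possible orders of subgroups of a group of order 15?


Lagrange's theorem: |H| divides |G|
|G| = 15
Divisors of 15: 1, 3, 5, 15

Possible subgroup orders: {1, 3, 5, 15}


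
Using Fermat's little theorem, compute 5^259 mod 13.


Fermat's little theorem: if p is prime and gcd(a,p)=1, then a^(p-1) ≡ 1 (mod p)
p = 13 is prime, gcd(5,13) = 1
Reduce exponent: 259 mod 12 = 7
So 5^259 ≡ 5^7 (mod 13)
5^7 mod 13 = 8

5^259 ≡ 8 (mod 13)


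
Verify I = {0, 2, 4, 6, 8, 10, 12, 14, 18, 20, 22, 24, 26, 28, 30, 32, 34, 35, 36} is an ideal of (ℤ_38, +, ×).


Check ideal conditions for I = {0, 2, 4, 6, 8, 10, 12, 14, 18, 20, 22, 24, 26, 28, 30, 32, 34, 35, 36} in ℤ_38:
(1) I is an additive subgroup? No
(2) For r ∈ ℤ_38 and a ∈ I: r·a ∈ I? No  [counterexample: r=2, a=8, r·a mod 38 = 16 ∉ I]

No, I is not an ideal of ℤ_38


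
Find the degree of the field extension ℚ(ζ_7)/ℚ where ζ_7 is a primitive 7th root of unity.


[ℚ(ζ_n):ℚ] = deg Φ_n(x) = φ(n). Here φ(7) = 6

[ℚ(ζ_7)/ℚ where ζ_7 is a primitive 7th root of unity] = 6


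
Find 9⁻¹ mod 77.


Use the extended Euclidean algorithm to write 1 = 9·s + 77·t; then s mod 77 is the inverse.
Euclidean algorithm:
  9 = 0·77 + 9
  77 = 8·9 + 5
  9 = 1·5 + 4
  5 = 1·4 + 1
  4 = 4·1 + 0
gcd(9,77) = 1
Back-substitution gives: 9·(-17) + 77·(2) = 1
So 9⁻¹ ≡ -17 ≡ 60 (mod 77)
Check: 9 × 60 = 540 ≡ 1 (mod 77) ✓

9⁻¹ ≡ 60 (mod 77)


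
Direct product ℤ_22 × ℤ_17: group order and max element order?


|ℤ_22 × ℤ_17| = 22 × 17 = 374
Max element order = lcm(22,17) = 374
Cyclic? Yes (gcd=1)

|ℤ_22×ℤ_17| = 374, max element order = 374


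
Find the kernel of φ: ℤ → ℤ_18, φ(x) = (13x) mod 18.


Kernel = preimage of identity
ker(φ) = {x ∈ ℤ : 13x ≡ 0 (mod 18)}. gcd(13,18) = 1, so 13x ≡ 0 (mod 18) ⟺ x ≡ 0 (mod 18/1 = 18). Hence ker(φ) = 18ℤ

ker(φ) = 18ℤ


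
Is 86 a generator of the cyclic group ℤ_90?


g generates ℤ_n iff gcd(g, n) = 1
gcd(86, 90) = 2
Since gcd = 2 ≠ 1, ⟨86⟩ has order 45 < 90, so 86 is not a generator.

No, 86 does not generate ℤ_90


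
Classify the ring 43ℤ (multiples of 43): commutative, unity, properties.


43ℤ is a commutative ring under +,× but has no multiplicative identity (1 ∉ 43ℤ); it has no zero divisors, but without unity it is not an integral domain
Commutative: Yes
Integral domain: No
Has unity: No

43ℤ (multiples of 43): Commutative=Yes, Unity=No


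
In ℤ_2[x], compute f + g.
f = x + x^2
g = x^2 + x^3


Add coefficients mod 2:
x^0: 0 + 0 = 0 (mod 2)
x^1: 1 + 0 = 1 (mod 2)
x^2: 1 + 1 = 0 (mod 2)
x^3: 0 + 1 = 1 (mod 2)
Result: x + x^3

f + g = x + x^3


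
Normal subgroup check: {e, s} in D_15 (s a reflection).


H = {e, s} in D_15 (s a reflection)
r·s·r⁻¹ = sr⁻² ≠ s for n ≥ 3, so {e, s} is not closed under conjugation

No, not a normal subgroup


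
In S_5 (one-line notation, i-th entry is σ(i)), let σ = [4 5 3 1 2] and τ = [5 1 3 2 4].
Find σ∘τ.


σ∘τ: apply τ first, then σ
1 →τ 5 →σ 2
2 →τ 1 →σ 4
3 →τ 3 →σ 3
4 →τ 2 →σ 5
5 →τ 4 →σ 1

σ∘τ = [2 4 3 5 1]


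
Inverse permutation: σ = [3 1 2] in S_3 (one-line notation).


To find σ⁻¹, swap domain and range:
σ(1) = 3 → σ⁻¹(3) = 1
σ(2) = 1 → σ⁻¹(1) = 2
σ(3) = 2 → σ⁻¹(2) = 3

σ⁻¹ = [2 3 1]


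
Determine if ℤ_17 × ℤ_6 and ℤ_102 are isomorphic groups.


Comparing ℤ_17 × ℤ_6 and ℤ_102:
gcd(17,6) = 1, so ℤ_17 × ℤ_6 ≅ ℤ_102 (CRT)

Yes, ℤ_17 × ℤ_6 ≅ ℤ_102


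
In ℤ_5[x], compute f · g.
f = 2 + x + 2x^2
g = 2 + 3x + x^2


Expand and collect like terms; reduce coefficients mod 5:
x^0: 2·2 = 4 ≡ 4 (mod 5)
x^1: 2·3 + 1·2 = 8 ≡ 3 (mod 5)
x^2: 2·1 + 1·3 + 2·2 = 9 ≡ 4 (mod 5)
x^3: 1·1 + 2·3 = 7 ≡ 2 (mod 5)
x^4: 2·1 = 2 ≡ 2 (mod 5)
Result: 4 + 3x + 4x^2 + 2x^3 + 2x^4

f · g = 4 + 3x + 4x^2 + 2x^3 + 2x^4


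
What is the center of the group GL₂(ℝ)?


Z(G) = {g ∈ G | gx = xg for all x ∈ G}
Only scalar multiples of the identity commute with all invertible matrices

Z(GL₂(ℝ)) = {aI : a ∈ ℝ, a ≠ 0}


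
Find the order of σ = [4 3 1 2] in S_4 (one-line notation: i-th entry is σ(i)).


Cycle decomposition: (1 4 2 3)
Cycle lengths: 4
Order = lcm(4) = 4

ord(σ) = 4


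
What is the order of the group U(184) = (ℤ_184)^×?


U(n) is the group of units mod n; |U(n)| = φ(n)
|U(184)| = φ(184) = 88

|U(184) = (ℤ_184)^×| = 88


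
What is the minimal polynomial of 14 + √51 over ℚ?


Let α = 14 + √51. Then α - 14 = √51, so (α - 14)² = 51, giving α² - 28α + 145 = 0. Degree 2 and α ∉ ℚ, so this is the minimal polynomial.

Minimal polynomial: x² - 28x + 145


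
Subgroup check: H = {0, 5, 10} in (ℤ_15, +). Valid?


Subgroup test for H = {0, 5, 10} in (ℤ_15, +):
(1) 0 ∈ H? Yes
(2) Closure: for all a,b ∈ H, (a+b) mod 15 ∈ H? Yes
(3) Inverses: for all a ∈ H, -a mod 15 ∈ H? Yes

Yes, H is a subgroup of ℤ_15


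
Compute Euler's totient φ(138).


Factor n: 138 = 2 × 3 × 23
φ(n) = n · ∏(1 - 1/p) over distinct primes p | n
φ(138) = 138 · (1 - 1/2) · (1 - 1/3) · (1 - 1/23) = 44

φ(138) = 44


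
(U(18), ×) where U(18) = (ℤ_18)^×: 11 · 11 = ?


Operation: multiplication mod 18
11 · 11 = (a × b) mod 18 with a = 11, b = 11

11 · 11 = 13


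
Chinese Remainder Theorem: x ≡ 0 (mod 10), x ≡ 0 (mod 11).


m₁ = 10, m₂ = 11, gcd = 1, so CRT applies. M = m₁·m₂ = 110
Let M₁ = M/m₁ = 11, M₂ = M/m₂ = 10
Find y₁ ≡ M₁⁻¹ (mod m₁): 11⁻¹ ≡ 1 (mod 10)
Find y₂ ≡ M₂⁻¹ (mod m₂): 10⁻¹ ≡ 10 (mod 11)
x = a₁·M₁·y₁ + a₂·M₂·y₂ = 0·11·1 + 0·10·10 = 0
Reduce mod 110: x ≡ 0
Check: 0 mod 10 = 0 ✓, 0 mod 11 = 0 ✓

x ≡ 0 (mod 110)


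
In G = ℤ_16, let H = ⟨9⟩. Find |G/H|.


|⟨9⟩| = n / gcd(9, 16) = 16 / 1 = 16
H is normal (ℤ_16 is abelian).
|G/H| = |G| / |H| = 16 / 16 = 1

|G/H| = 1


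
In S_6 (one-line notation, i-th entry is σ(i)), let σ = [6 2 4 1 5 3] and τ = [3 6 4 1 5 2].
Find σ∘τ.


σ∘τ: apply τ first, then σ
1 →τ 3 →σ 4
2 →τ 6 →σ 3
3 →τ 4 →σ 1
4 →τ 1 →σ 6
5 →τ 5 →σ 5
6 →τ 2 →σ 2

σ∘τ = [4 3 1 6 5 2]


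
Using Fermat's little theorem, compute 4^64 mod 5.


Fermat's little theorem: if p is prime and gcd(a,p)=1, then a^(p-1) ≡ 1 (mod p)
p = 5 is prime, gcd(4,5) = 1
Reduce exponent: 64 mod 4 = 0
So 4^64 ≡ 4^0 (mod 5)
4^0 = 1

4^64 ≡ 1 (mod 5)


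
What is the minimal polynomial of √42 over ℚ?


√42 satisfies x² - 42 = 0, irreducible over ℚ since 42 is squarefree

Minimal polynomial: x² - 42


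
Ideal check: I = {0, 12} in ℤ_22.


Check ideal conditions for I = {0, 12} in ℤ_22:
(1) I is an additive subgroup? No
(2) For r ∈ ℤ_22 and a ∈ I: r·a ∈ I? No  [counterexample: r=2, a=12, r·a mod 22 = 2 ∉ I]

No, I is not an ideal of ℤ_22


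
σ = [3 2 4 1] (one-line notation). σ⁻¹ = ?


To find σ⁻¹, swap domain and range:
σ(1) = 3 → σ⁻¹(3) = 1
σ(2) = 2 → σ⁻¹(2) = 2
σ(3) = 4 → σ⁻¹(4) = 3
σ(4) = 1 → σ⁻¹(1) = 4

σ⁻¹ = [4 2 1 3]


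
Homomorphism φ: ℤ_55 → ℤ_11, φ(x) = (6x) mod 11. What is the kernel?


Kernel = preimage of identity
ker(φ) = {x ∈ ℤ_55 : 6x ≡ 0 (mod 11)}. Since 11 | 55, φ is well-defined. The kernel is the cyclic subgroup ⟨11⟩ of ℤ_55 (order 5), i.e. {0, 11, 22, 33, 44}

ker(φ) = {0, 11, 22, 33, 44}


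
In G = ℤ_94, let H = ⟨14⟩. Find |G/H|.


|⟨14⟩| = n / gcd(14, 94) = 94 / 2 = 47
H is normal (ℤ_94 is abelian).
|G/H| = |G| / |H| = 94 / 47 = 2

|G/H| = 2


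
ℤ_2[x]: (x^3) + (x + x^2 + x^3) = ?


Add coefficients mod 2:
x^0: 0 + 0 = 0 (mod 2)
x^1: 0 + 1 = 1 (mod 2)
x^2: 0 + 1 = 1 (mod 2)
x^3: 1 + 1 = 0 (mod 2)
Result: x + x^2

f + g = x + x^2


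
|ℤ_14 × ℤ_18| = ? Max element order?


|ℤ_14 × ℤ_18| = 14 × 18 = 252
Max element order = lcm(14,18) = 126
Cyclic? No (gcd=2)

|ℤ_14×ℤ_18| = 252, max element order = 126


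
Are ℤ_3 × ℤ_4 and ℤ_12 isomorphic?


Comparing ℤ_3 × ℤ_4 and ℤ_12:
gcd(3,4) = 1, so ℤ_3 × ℤ_4 ≅ ℤ_12 (CRT)

Yes, ℤ_3 × ℤ_4 ≅ ℤ_12


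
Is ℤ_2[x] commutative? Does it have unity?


ℤ_2 is a field (n prime), so ℤ_2[x] is a commutative integral domain with unity
Commutative: Yes
Integral domain: Yes
Has unity: Yes

ℤ_2[x]: Commutative=Yes, Unity=Yes


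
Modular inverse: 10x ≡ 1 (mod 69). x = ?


Use the extended Euclidean algorithm to write 1 = 10·s + 69·t; then s mod 69 is the inverse.
Euclidean algorithm:
  10 = 0·69 + 10
  69 = 6·10 + 9
  10 = 1·9 + 1
  9 = 9·1 + 0
gcd(10,69) = 1
Back-substitution gives: 10·(7) + 69·(-1) = 1
So 10⁻¹ ≡ 7 ≡ 7 (mod 69)
Check: 10 × 7 = 70 ≡ 1 (mod 69) ✓

10⁻¹ ≡ 7 (mod 69)


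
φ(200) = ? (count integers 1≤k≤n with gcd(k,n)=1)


Factor n: 200 = 2^3 × 5^2
φ(n) = n · ∏(1 - 1/p) over distinct primes p | n
φ(200) = 200 · (1 - 1/2) · (1 - 1/5) = 80

φ(200) = 80


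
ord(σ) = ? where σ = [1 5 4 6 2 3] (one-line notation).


Cycle decomposition: (2 5) (3 4 6)
Cycle lengths: 2, 3
Order = lcm(2, 3) = 6

ord(σ) = 6


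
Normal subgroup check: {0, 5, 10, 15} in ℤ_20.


H = {0, 5, 10, 15} in ℤ_20
ℤ_20 is abelian; every subgroup of an abelian group is normal

Yes, normal subgroup


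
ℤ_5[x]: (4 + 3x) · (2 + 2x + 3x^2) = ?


Expand and collect like terms; reduce coefficients mod 5:
x^0: 4·2 = 8 ≡ 3 (mod 5)
x^1: 4·2 + 3·2 = 14 ≡ 4 (mod 5)
x^2: 4·3 + 3·2 = 18 ≡ 3 (mod 5)
x^3: 3·3 = 9 ≡ 4 (mod 5)
Result: 3 + 4x + 3x^2 + 4x^3

f · g = 3 + 4x + 3x^2 + 4x^3


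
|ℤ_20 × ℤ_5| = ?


|A × B| = |A| · |B|
|ℤ_20 × ℤ_5| = 20 × 5 = 100

|ℤ_20 × ℤ_5| = 100


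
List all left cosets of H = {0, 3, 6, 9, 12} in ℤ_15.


H = {0, 3, 6, 9, 12}, |H| = 5
Number of cosets = |G|/|H| = 15/5 = 3
0 + H = {0, 3, 6, 9, 12}
1 + H = {1, 4, 7, 10, 13}
2 + H = {2, 5, 8, 11, 14}

Cosets: 0+H={0,3,6,9,12}; 1+H={1,4,7,10,13}; 2+H={2,5,8,11,14}


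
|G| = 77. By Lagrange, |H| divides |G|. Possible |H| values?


Lagrange's theorem: |H| divides |G|
|G| = 77
Divisors of 77: 1, 7, 11, 77

Possible subgroup orders: {1, 7, 11, 77}


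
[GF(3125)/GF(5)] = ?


GF(3125) = GF(5^5), so the extension degree is 5

[GF(3125)/GF(5)] = 5


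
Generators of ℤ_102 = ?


g generates ℤ_n iff gcd(g,n) = 1
Prime factors of 102: 2, 3, 17
Generators are g ∈ {1,...,101} not divisible by any of these primes.
Generators: {1, 5, 7, 11, 13, 19, 23, 25, 29, 31, 35, 37, 41, 43, 47, 49, 53, 55, 59, 61, 65, 67, 71, 73, 77, 79, 83, 89, 91, 95, 97, 101}
Number of generators = φ(102) = 32

Generators of ℤ_102 = {1, 5, 7, 11, 13, 19, 23, 25, 29, 31, 35, 37, 41, 43, 47, 49, 53, 55, 59, 61, 65, 67, 71, 73, 77, 79, 83, 89, 91, 95, 97, 101}


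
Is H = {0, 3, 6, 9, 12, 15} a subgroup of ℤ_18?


Subgroup test for H = {0, 3, 6, 9, 12, 15} in (ℤ_18, +):
(1) 0 ∈ H? Yes
(2) Closure: for all a,b ∈ H, (a+b) mod 18 ∈ H? Yes
(3) Inverses: for all a ∈ H, -a mod 18 ∈ H? Yes

Yes, H is a subgroup of ℤ_18


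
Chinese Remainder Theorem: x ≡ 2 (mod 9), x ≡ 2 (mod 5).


m₁ = 9, m₂ = 5, gcd = 1, so CRT applies. M = m₁·m₂ = 45
Let M₁ = M/m₁ = 5, M₂ = M/m₂ = 9
Find y₁ ≡ M₁⁻¹ (mod m₁): 5⁻¹ ≡ 2 (mod 9)
Find y₂ ≡ M₂⁻¹ (mod m₂): 9⁻¹ ≡ 4 (mod 5)
x = a₁·M₁·y₁ + a₂·M₂·y₂ = 2·5·2 + 2·9·4 = 92
Reduce mod 45: x ≡ 2
Check: 2 mod 9 = 2 ✓, 2 mod 5 = 2 ✓

x ≡ 2 (mod 45)


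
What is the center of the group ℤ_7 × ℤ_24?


Z(G) = {g ∈ G | gx = xg for all x ∈ G}
Direct product of abelian groups is abelian, so Z(G) = G

Z(ℤ_7 × ℤ_24) = ℤ_7 × ℤ_24


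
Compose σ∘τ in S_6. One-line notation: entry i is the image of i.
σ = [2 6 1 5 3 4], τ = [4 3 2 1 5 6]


σ∘τ: apply τ first, then σ
1 →τ 4 →σ 5
2 →τ 3 →σ 1
3 →τ 2 →σ 6
4 →τ 1 →σ 2
5 →τ 5 →σ 3
6 →τ 6 →σ 4

σ∘τ = [5 1 6 2 3 4]


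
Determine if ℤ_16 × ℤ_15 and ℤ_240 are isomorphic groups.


Comparing ℤ_16 × ℤ_15 and ℤ_240:
gcd(16,15) = 1, so ℤ_16 × ℤ_15 ≅ ℤ_240 (CRT)

Yes, ℤ_16 × ℤ_15 ≅ ℤ_240


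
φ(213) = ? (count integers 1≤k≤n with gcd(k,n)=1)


Factor n: 213 = 3 × 71
φ(n) = n · ∏(1 - 1/p) over distinct primes p | n
φ(213) = 213 · (1 - 1/3) · (1 - 1/71) = 140

φ(213) = 140


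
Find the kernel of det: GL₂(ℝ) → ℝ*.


Kernel = preimage of identity
ker(det) = {A | det(A) = 1} = SL₂(ℝ)

ker(det) = SL₂(ℝ)


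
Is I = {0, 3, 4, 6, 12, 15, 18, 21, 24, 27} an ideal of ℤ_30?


Check ideal conditions for I = {0, 3, 4, 6, 12, 15, 18, 21, 24, 27} in ℤ_30:
(1) I is an additive subgroup? No
(2) For r ∈ ℤ_30 and a ∈ I: r·a ∈ I? No  [counterexample: r=2, a=4, r·a mod 30 = 8 ∉ I]

No, I is not an ideal of ℤ_30


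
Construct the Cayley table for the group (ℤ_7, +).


Elements: {0, 1, 2, 3, 4, 5, 6}
Operation: addition mod 7
Entry (a, b) = (a + b) mod 7

Cayley table:
  | 0 | 1 | 2 | 3 | 4 | 5 | 6
0 | 0 | 1 | 2 | 3 | 4 | 5 | 6
1 | 1 | 2 | 3 | 4 | 5 | 6 | 0
2 | 2 | 3 | 4 | 5 | 6 | 0 | 1
3 | 3 | 4 | 5 | 6 | 0 | 1 | 2
4 | 4 | 5 | 6 | 0 | 1 | 2 | 3
5 | 5 | 6 | 0 | 1 | 2 | 3 | 4
6 | 6 | 0 | 1 | 2 | 3 | 4 | 5


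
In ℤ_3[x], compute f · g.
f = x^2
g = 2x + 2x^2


Expand and collect like terms; reduce coefficients mod 3:
x^0: 0·0 = 0 ≡ 0 (mod 3)
x^1: 0·2 + 0·0 = 0 ≡ 0 (mod 3)
x^2: 0·2 + 0·2 + 1·0 = 0 ≡ 0 (mod 3)
x^3: 0·2 + 1·2 = 2 ≡ 2 (mod 3)
x^4: 1·2 = 2 ≡ 2 (mod 3)
Result: 2x^3 + 2x^4

f · g = 2x^3 + 2x^4


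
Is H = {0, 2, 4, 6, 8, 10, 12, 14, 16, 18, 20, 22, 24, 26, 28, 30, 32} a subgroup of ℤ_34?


Subgroup test for H = {0, 2, 4, 6, 8, 10, 12, 14, 16, 18, 20, 22, 24, 26, 28, 30, 32} in (ℤ_34, +):
(1) 0 ∈ H? Yes
(2) Closure: for all a,b ∈ H, (a+b) mod 34 ∈ H? Yes
(3) Inverses: for all a ∈ H, -a mod 34 ∈ H? Yes

Yes, H is a subgroup of ℤ_34


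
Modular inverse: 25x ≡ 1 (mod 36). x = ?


Use the extended Euclidean algorithm to write 1 = 25·s + 36·t; then s mod 36 is the inverse.
Euclidean algorithm:
  25 = 0·36 + 25
  36 = 1·25 + 11
  25 = 2·11 + 3
  11 = 3·3 + 2
  3 = 1·2 + 1
  2 = 2·1 + 0
gcd(25,36) = 1
Back-substitution gives: 25·(13) + 36·(-9) = 1
So 25⁻¹ ≡ 13 ≡ 13 (mod 36)
Check: 25 × 13 = 325 ≡ 1 (mod 36) ✓

25⁻¹ ≡ 13 (mod 36)


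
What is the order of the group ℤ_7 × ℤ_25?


|A × B| = |A| · |B|
|ℤ_7 × ℤ_25| = 7 × 25 = 175

|ℤ_7 × ℤ_25| = 175


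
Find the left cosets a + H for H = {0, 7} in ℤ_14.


H = {0, 7}, |H| = 2
Number of cosets = |G|/|H| = 14/2 = 7
0 + H = {0, 7}
1 + H = {1, 8}
2 + H = {2, 9}
3 + H = {3, 10}
4 + H = {4, 11}
5 + H = {5, 12}
6 + H = {6, 13}

Cosets: 0+H={0,7}; 1+H={1,8}; 2+H={2,9}; 3+H={3,10}; 4+H={4,11}; 5+H={5,12}; 6+H={6,13}


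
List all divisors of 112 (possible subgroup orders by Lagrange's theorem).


Lagrange's theorem: |H| divides |G|
|G| = 112
Divisors of 112: 1, 2, 4, 7, 8, 14, 16, 28, 56, 112

Possible subgroup orders: {1, 2, 4, 7, 8, 14, 16, 28, 56, 112}


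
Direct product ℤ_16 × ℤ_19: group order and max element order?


|ℤ_16 × ℤ_19| = 16 × 19 = 304
Max element order = lcm(16,19) = 304
Cyclic? Yes (gcd=1)

|ℤ_16×ℤ_19| = 304, max element order = 304


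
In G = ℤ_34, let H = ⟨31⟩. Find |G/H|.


|⟨31⟩| = n / gcd(31, 34) = 34 / 1 = 34
H is normal (ℤ_34 is abelian).
|G/H| = |G| / |H| = 34 / 34 = 1

|G/H| = 1


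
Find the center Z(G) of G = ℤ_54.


Z(G) = {g ∈ G | gx = xg for all x ∈ G}
ℤ_54 is abelian, so Z(G) = G

Z(ℤ_54) = ℤ_54


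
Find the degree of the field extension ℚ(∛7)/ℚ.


∛7 has minimal polynomial x³ - 7 (irreducible over ℚ since 7 is not a perfect cube)

[ℚ(∛7)/ℚ] = 3


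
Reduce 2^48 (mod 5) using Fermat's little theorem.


Fermat's little theorem: if p is prime and gcd(a,p)=1, then a^(p-1) ≡ 1 (mod p)
p = 5 is prime, gcd(2,5) = 1
Reduce exponent: 48 mod 4 = 0
So 2^48 ≡ 2^0 (mod 5)
2^0 = 1

2^48 ≡ 1 (mod 5)


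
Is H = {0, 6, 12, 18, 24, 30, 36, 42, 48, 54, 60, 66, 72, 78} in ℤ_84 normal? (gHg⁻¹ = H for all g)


H = {0, 6, 12, 18, 24, 30, 36, 42, 48, 54, 60, 66, 72, 78} in ℤ_84
ℤ_84 is abelian; every subgroup of an abelian group is normal

Yes, normal subgroup


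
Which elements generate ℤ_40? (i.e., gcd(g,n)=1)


g generates ℤ_n iff gcd(g,n) = 1
Prime factors of 40: 2, 5
Generators are g ∈ {1,...,39} not divisible by any of these primes.
Generators: {1, 3, 7, 9, 11, 13, 17, 19, 21, 23, 27, 29, 31, 33, 37, 39}
Number of generators = φ(40) = 16

Generators of ℤ_40 = {1, 3, 7, 9, 11, 13, 17, 19, 21, 23, 27, 29, 31, 33, 37, 39}


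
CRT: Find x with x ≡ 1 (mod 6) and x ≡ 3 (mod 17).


m₁ = 6, m₂ = 17, gcd = 1, so CRT applies. M = m₁·m₂ = 102
Let M₁ = M/m₁ = 17, M₂ = M/m₂ = 6
Find y₁ ≡ M₁⁻¹ (mod m₁): 17⁻¹ ≡ 5 (mod 6)
Find y₂ ≡ M₂⁻¹ (mod m₂): 6⁻¹ ≡ 3 (mod 17)
x = a₁·M₁·y₁ + a₂·M₂·y₂ = 1·17·5 + 3·6·3 = 139
Reduce mod 102: x ≡ 37
Check: 37 mod 6 = 1 ✓, 37 mod 17 = 3 ✓

x ≡ 37 (mod 102)


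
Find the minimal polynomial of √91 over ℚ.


√91 satisfies x² - 91 = 0, irreducible over ℚ since 91 is squarefree

Minimal polynomial: x² - 91


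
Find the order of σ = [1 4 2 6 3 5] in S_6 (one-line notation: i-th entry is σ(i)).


Cycle decomposition: (2 4 6 5 3)
Cycle lengths: 5
Order = lcm(5) = 5

ord(σ) = 5


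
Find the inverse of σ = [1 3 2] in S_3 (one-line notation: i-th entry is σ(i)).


To find σ⁻¹, swap domain and range:
σ(1) = 1 → σ⁻¹(1) = 1
σ(2) = 3 → σ⁻¹(3) = 2
σ(3) = 2 → σ⁻¹(2) = 3

σ⁻¹ = [1 3 2]


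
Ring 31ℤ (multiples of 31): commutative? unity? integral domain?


31ℤ is a commutative ring under +,× but has no multiplicative identity (1 ∉ 31ℤ); it has no zero divisors, but without unity it is not an integral domain
Commutative: Yes
Integral domain: No
Has unity: No

31ℤ (multiples of 31): Commutative=Yes, Unity=No


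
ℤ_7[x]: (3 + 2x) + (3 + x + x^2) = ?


Add coefficients mod 7:
x^0: 3 + 3 = 6 (mod 7)
x^1: 2 + 1 = 3 (mod 7)
x^2: 0 + 1 = 1 (mod 7)
Result: 6 + 3x + x^2

f + g = 6 + 3x + x^2


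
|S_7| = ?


|S_n| = n! (number of permutations of n symbols)
|S_7| = 7! = 5040

|S_7| = 5040


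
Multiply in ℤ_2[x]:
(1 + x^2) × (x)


Expand and collect like terms; reduce coefficients mod 2:
x^0: 1·0 = 0 ≡ 0 (mod 2)
x^1: 1·1 + 0·0 = 1 ≡ 1 (mod 2)
x^2: 0·1 + 1·0 = 0 ≡ 0 (mod 2)
x^3: 1·1 = 1 ≡ 1 (mod 2)
Result: x + x^3

f · g = x + x^3


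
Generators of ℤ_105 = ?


g generates ℤ_n iff gcd(g,n) = 1
Prime factors of 105: 3, 5, 7
Generators are g ∈ {1,...,104} not divisible by any of these primes.
Generators: {1, 2, 4, 8, 11, 13, 16, 17, 19, 22, 23, 26, 29, 31, 32, 34, 37, 38, 41, 43, 44, 46, 47, 52, 53, 58, 59, 61, 62, 64, 67, 68, 71, 73, 74, 76, 79, 82, 83, 86, 88, 89, 92, 94, 97, 101, 103, 104}
Number of generators = φ(105) = 48

Generators of ℤ_105 = {1, 2, 4, 8, 11, 13, 16, 17, 19, 22, 23, 26, 29, 31, 32, 34, 37, 38, 41, 43, 44, 46, 47, 52, 53, 58, 59, 61, 62, 64, 67, 68, 71, 73, 74, 76, 79, 82, 83, 86, 88, 89, 92, 94, 97, 101, 103, 104}


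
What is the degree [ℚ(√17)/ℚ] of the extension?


√17 has minimal polynomial x² - 17 (irreducible over ℚ since 17 is squarefree)

[ℚ(√17)/ℚ] = 2


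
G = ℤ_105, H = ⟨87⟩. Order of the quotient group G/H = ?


|⟨87⟩| = n / gcd(87, 105) = 105 / 3 = 35
H is normal (ℤ_105 is abelian).
|G/H| = |G| / |H| = 105 / 35 = 3

|G/H| = 3


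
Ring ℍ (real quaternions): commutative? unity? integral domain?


quaternion multiplication is non-commutative (ij = k ≠ ji = -k); has unity 1; a division ring but not an integral domain since integral domains are commutative by convention
Commutative: No
Integral domain: No
Has unity: Yes

ℍ (real quaternions): Commutative=No, Unity=Yes


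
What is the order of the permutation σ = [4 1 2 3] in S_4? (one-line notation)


Cycle decomposition: (1 4 3 2)
Cycle lengths: 4
Order = lcm(4) = 4

ord(σ) = 4


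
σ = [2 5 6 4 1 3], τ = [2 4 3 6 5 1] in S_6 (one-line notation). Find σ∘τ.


σ∘τ: apply τ first, then σ
1 →τ 2 →σ 5
2 →τ 4 →σ 4
3 →τ 3 →σ 6
4 →τ 6 →σ 3
5 →τ 5 →σ 1
6 →τ 1 →σ 2

σ∘τ = [5 4 6 3 1 2]


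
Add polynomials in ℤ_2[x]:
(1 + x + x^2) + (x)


Add coefficients mod 2:
x^0: 1 + 0 = 1 (mod 2)
x^1: 1 + 1 = 0 (mod 2)
x^2: 1 + 0 = 1 (mod 2)
Result: 1 + x^2

f + g = 1 + x^2


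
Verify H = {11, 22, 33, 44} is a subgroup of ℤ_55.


Subgroup test for H = {11, 22, 33, 44} in (ℤ_55, +):
(1) 0 ∈ H? No
(2) Closure: for all a,b ∈ H, (a+b) mod 55 ∈ H? No  [counterexample: 11 + 44 = 0 ∉ H]
(3) Inverses: for all a ∈ H, -a mod 55 ∈ H? Yes

No, H is not a subgroup of ℤ_55


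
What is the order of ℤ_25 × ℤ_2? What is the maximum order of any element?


|ℤ_25 × ℤ_2| = 25 × 2 = 50
Max element order = lcm(25,2) = 50
Cyclic? Yes (gcd=1)

|ℤ_25×ℤ_2| = 50, max element order = 50


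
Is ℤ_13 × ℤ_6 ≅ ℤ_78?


Comparing ℤ_13 × ℤ_6 and ℤ_78:
gcd(13,6) = 1, so ℤ_13 × ℤ_6 ≅ ℤ_78 (CRT)

Yes, ℤ_13 × ℤ_6 ≅ ℤ_78


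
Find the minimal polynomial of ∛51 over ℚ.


∛51 satisfies x³ - 51 = 0, irreducible over ℚ (no rational root; 51 is not a perfect cube)

Minimal polynomial: x³ - 51


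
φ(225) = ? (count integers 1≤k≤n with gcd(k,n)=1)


Factor n: 225 = 3^2 × 5^2
φ(n) = n · ∏(1 - 1/p) over distinct primes p | n
φ(225) = 225 · (1 - 1/3) · (1 - 1/5) = 120

φ(225) = 120


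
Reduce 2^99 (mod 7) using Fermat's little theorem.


Fermat's little theorem: if p is prime and gcd(a,p)=1, then a^(p-1) ≡ 1 (mod p)
p = 7 is prime, gcd(2,7) = 1
Reduce exponent: 99 mod 6 = 3
So 2^99 ≡ 2^3 (mod 7)
2^3 mod 7 = 1

2^99 ≡ 1 (mod 7)


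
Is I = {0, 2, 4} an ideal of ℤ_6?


Check ideal conditions for I = {0, 2, 4} in ℤ_6:
(1) I is an additive subgroup? Yes
(2) For r ∈ ℤ_6 and a ∈ I: r·a ∈ I? Yes

Yes, I is an ideal of ℤ_6


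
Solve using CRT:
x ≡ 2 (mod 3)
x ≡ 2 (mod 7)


m₁ = 3, m₂ = 7, gcd = 1, so CRT applies. M = m₁·m₂ = 21
Let M₁ = M/m₁ = 7, M₂ = M/m₂ = 3
Find y₁ ≡ M₁⁻¹ (mod m₁): 7⁻¹ ≡ 1 (mod 3)
Find y₂ ≡ M₂⁻¹ (mod m₂): 3⁻¹ ≡ 5 (mod 7)
x = a₁·M₁·y₁ + a₂·M₂·y₂ = 2·7·1 + 2·3·5 = 44
Reduce mod 21: x ≡ 2
Check: 2 mod 3 = 2 ✓, 2 mod 7 = 2 ✓

x ≡ 2 (mod 21)


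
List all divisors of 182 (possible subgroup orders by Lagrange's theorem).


Lagrange's theorem: |H| divides |G|
|G| = 182
Divisors of 182: 1, 2, 7, 13, 14, 26, 91, 182

Possible subgroup orders: {1, 2, 7, 13, 14, 26, 91, 182}


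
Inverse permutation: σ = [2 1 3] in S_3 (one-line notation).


To find σ⁻¹, swap domain and range:
σ(1) = 2 → σ⁻¹(2) = 1
σ(2) = 1 → σ⁻¹(1) = 2
σ(3) = 3 → σ⁻¹(3) = 3

σ⁻¹ = [2 1 3]


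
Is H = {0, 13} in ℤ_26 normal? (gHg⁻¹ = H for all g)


H = {0, 13} in ℤ_26
ℤ_26 is abelian; every subgroup of an abelian group is normal

Yes, normal subgroup


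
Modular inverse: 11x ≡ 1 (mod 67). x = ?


Use the extended Euclidean algorithm to write 1 = 11·s + 67·t; then s mod 67 is the inverse.
Euclidean algorithm:
  11 = 0·67 + 11
  67 = 6·11 + 1
  11 = 11·1 + 0
gcd(11,67) = 1
Back-substitution gives: 11·(-6) + 67·(1) = 1
So 11⁻¹ ≡ -6 ≡ 61 (mod 67)
Check: 11 × 61 = 671 ≡ 1 (mod 67) ✓

11⁻¹ ≡ 61 (mod 67)


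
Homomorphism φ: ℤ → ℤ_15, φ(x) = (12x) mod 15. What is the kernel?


Kernel = preimage of identity
ker(φ) = {x ∈ ℤ : 12x ≡ 0 (mod 15)}. gcd(12,15) = 3, so 12x ≡ 0 (mod 15) ⟺ x ≡ 0 (mod 15/3 = 5). Hence ker(φ) = 5ℤ

ker(φ) = 5ℤ


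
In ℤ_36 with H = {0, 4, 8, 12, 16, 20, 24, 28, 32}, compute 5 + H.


5 + H = {5 + h (mod 36) : h ∈ H}
5+0=5, 5+4=9, 5+8=13, 5+12=17, 5+16=21, 5+20=25, 5+24=29, 5+28=33, 5+32=1
5 + H = {1, 5, 9, 13, 17, 21, 25, 29, 33} = 1 + H

5 + H = {1, 5, 9, 13, 17, 21, 25, 29, 33}


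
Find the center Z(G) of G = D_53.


Z(G) = {g ∈ G | gx = xg for all x ∈ G}
For odd n, Z(D_n) = {e}: no nontrivial rotation commutes with all reflections

Z(D_53) = {e}


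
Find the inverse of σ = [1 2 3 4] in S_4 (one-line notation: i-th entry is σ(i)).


To find σ⁻¹, swap domain and range:
σ(1) = 1 → σ⁻¹(1) = 1
σ(2) = 2 → σ⁻¹(2) = 2
σ(3) = 3 → σ⁻¹(3) = 3
σ(4) = 4 → σ⁻¹(4) = 4

σ⁻¹ = [1 2 3 4]


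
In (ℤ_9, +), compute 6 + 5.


Operation: addition mod 9
6 + 5 = (a + b) mod 9 with a = 6, b = 5

6 + 5 = 2


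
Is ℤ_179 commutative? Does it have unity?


ℤ_179 is a commutative ring with unity 1; 179 is prime, so ℤ_179 is a field (hence an integral domain)
Commutative: Yes
Integral domain: Yes
Has unity: Yes

ℤ_179: Commutative=Yes, Unity=Yes


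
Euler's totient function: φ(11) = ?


φ(n) = count of k ∈ {1,...,n} with gcd(k,n)=1
Coprimes to 11: {1, 2, 3, 4, 5, 6, 7, 8, 9, 10}
Count: 10

φ(11) = 10


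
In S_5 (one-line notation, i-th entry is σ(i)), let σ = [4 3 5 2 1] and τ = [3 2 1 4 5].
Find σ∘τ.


σ∘τ: apply τ first, then σ
1 →τ 3 →σ 5
2 →τ 2 →σ 3
3 →τ 1 →σ 4
4 →τ 4 →σ 2
5 →τ 5 →σ 1

σ∘τ = [5 3 4 2 1]


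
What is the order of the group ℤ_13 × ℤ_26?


|A × B| = |A| · |B|
|ℤ_13 × ℤ_26| = 13 × 26 = 338

|ℤ_13 × ℤ_26| = 338


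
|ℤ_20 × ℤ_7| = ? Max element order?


|ℤ_20 × ℤ_7| = 20 × 7 = 140
Max element order = lcm(20,7) = 140
Cyclic? Yes (gcd=1)

|ℤ_20×ℤ_7| = 140, max element order = 140


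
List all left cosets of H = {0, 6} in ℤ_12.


H = {0, 6}, |H| = 2
Number of cosets = |G|/|H| = 12/2 = 6
0 + H = {0, 6}
1 + H = {1, 7}
2 + H = {2, 8}
3 + H = {3, 9}
4 + H = {4, 10}
5 + H = {5, 11}

Cosets: 0+H={0,6}; 1+H={1,7}; 2+H={2,8}; 3+H={3,9}; 4+H={4,10}; 5+H={5,11}


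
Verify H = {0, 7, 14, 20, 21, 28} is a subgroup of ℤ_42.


Subgroup test for H = {0, 7, 14, 20, 21, 28} in (ℤ_42, +):
(1) 0 ∈ H? Yes
(2) Closure: for all a,b ∈ H, (a+b) mod 42 ∈ H? No  [counterexample: 7 + 20 = 27 ∉ H]
(3) Inverses: for all a ∈ H, -a mod 42 ∈ H? No

No, H is not a subgroup of ℤ_42


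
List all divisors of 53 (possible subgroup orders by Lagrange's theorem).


Lagrange's theorem: |H| divides |G|
|G| = 53
Divisors of 53: 1, 53

Possible subgroup orders: {1, 53}


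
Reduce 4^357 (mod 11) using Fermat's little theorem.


Fermat's little theorem: if p is prime and gcd(a,p)=1, then a^(p-1) ≡ 1 (mod p)
p = 11 is prime, gcd(4,11) = 1
Reduce exponent: 357 mod 10 = 7
So 4^357 ≡ 4^7 (mod 11)
4^7 mod 11 = 5

4^357 ≡ 5 (mod 11)


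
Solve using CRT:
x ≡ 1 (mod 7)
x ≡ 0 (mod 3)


m₁ = 7, m₂ = 3, gcd = 1, so CRT applies. M = m₁·m₂ = 21
Let M₁ = M/m₁ = 3, M₂ = M/m₂ = 7
Find y₁ ≡ M₁⁻¹ (mod m₁): 3⁻¹ ≡ 5 (mod 7)
Find y₂ ≡ M₂⁻¹ (mod m₂): 7⁻¹ ≡ 1 (mod 3)
x = a₁·M₁·y₁ + a₂·M₂·y₂ = 1·3·5 + 0·7·1 = 15
Reduce mod 21: x ≡ 15
Check: 15 mod 7 = 1 ✓, 15 mod 3 = 0 ✓

x ≡ 15 (mod 21)


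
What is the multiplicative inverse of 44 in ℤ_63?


Use the extended Euclidean algorithm to write 1 = 44·s + 63·t; then s mod 63 is the inverse.
Euclidean algorithm:
  44 = 0·63 + 44
  63 = 1·44 + 19
  44 = 2·19 + 6
  19 = 3·6 + 1
  6 = 6·1 + 0
gcd(44,63) = 1
Back-substitution gives: 44·(-10) + 63·(7) = 1
So 44⁻¹ ≡ -10 ≡ 53 (mod 63)
Check: 44 × 53 = 2332 ≡ 1 (mod 63) ✓

44⁻¹ ≡ 53 (mod 63)


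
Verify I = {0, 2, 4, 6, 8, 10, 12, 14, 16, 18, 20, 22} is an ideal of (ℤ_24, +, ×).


Check ideal conditions for I = {0, 2, 4, 6, 8, 10, 12, 14, 16, 18, 20, 22} in ℤ_24:
(1) I is an additive subgroup? Yes
(2) For r ∈ ℤ_24 and a ∈ I: r·a ∈ I? Yes

Yes, I is an ideal of ℤ_24


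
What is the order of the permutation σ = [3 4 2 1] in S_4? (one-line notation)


Cycle decomposition: (1 3 2 4)
Cycle lengths: 4
Order = lcm(4) = 4

ord(σ) = 4


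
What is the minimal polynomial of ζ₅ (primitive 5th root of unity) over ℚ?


ζ₅ is a root of Φ₅(x) = x⁴ + x³ + x² + x + 1, irreducible over ℚ

Minimal polynomial: x⁴ + x³ + x² + x + 1


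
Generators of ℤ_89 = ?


g generates ℤ_n iff gcd(g,n) = 1
Prime factors of 89: 89
Generators are g ∈ {1,...,88} not divisible by any of these primes.
Generators: {1, 2, 3, 4, 5, 6, 7, 8, 9, 10, 11, 12, 13, 14, 15, 16, 17, 18, 19, 20, 21, 22, 23, 24, 25, 26, 27, 28, 29, 30, 31, 32, 33, 34, 35, 36, 37, 38, 39, 40, 41, 42, 43, 44, 45, 46, 47, 48, 49, 50, 51, 52, 53, 54, 55, 56, 57, 58, 59, 60, 61, 62, 63, 64, 65, 66, 67, 68, 69, 70, 71, 72, 73, 74, 75, 76, 77, 78, 79, 80, 81, 82, 83, 84, 85, 86, 87, 88}
Number of generators = φ(89) = 88

Generators of ℤ_89 = {1, 2, 3, 4, 5, 6, 7, 8, 9, 10, 11, 12, 13, 14, 15, 16, 17, 18, 19, 20, 21, 22, 23, 24, 25, 26, 27, 28, 29, 30, 31, 32, 33, 34, 35, 36, 37, 38, 39, 40, 41, 42, 43, 44, 45, 46, 47, 48, 49, 50, 51, 52, 53, 54, 55, 56, 57, 58, 59, 60, 61, 62, 63, 64, 65, 66, 67, 68, 69, 70, 71, 72, 73, 74, 75, 76, 77, 78, 79, 80, 81, 82, 83, 84, 85, 86, 87, 88}


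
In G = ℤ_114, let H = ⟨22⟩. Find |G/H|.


|⟨22⟩| = n / gcd(22, 114) = 114 / 2 = 57
H is normal (ℤ_114 is abelian).
|G/H| = |G| / |H| = 114 / 57 = 2

|G/H| = 2


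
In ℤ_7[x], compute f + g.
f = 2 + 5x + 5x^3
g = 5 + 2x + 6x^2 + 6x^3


Add coefficients mod 7:
x^0: 2 + 5 = 0 (mod 7)
x^1: 5 + 2 = 0 (mod 7)
x^2: 0 + 6 = 6 (mod 7)
x^3: 5 + 6 = 4 (mod 7)
Result: 6x^2 + 4x^3

f + g = 6x^2 + 4x^3


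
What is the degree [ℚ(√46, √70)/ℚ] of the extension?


[ℚ(√46,√70):ℚ] = [ℚ(√46,√70):ℚ(√46)]·[ℚ(√46):ℚ] = 2·2 = 4

[ℚ(√46, √70)/ℚ] = 4


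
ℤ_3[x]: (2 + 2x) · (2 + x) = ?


Expand and collect like terms; reduce coefficients mod 3:
x^0: 2·2 = 4 ≡ 1 (mod 3)
x^1: 2·1 + 2·2 = 6 ≡ 0 (mod 3)
x^2: 2·1 = 2 ≡ 2 (mod 3)
Result: 1 + 2x^2

f · g = 1 + 2x^2


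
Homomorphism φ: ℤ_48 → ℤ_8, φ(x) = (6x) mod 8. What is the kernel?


Kernel = preimage of identity
ker(φ) = {x ∈ ℤ_48 : 6x ≡ 0 (mod 8)}. Since 8 | 48, φ is well-defined. The kernel is the cyclic subgroup ⟨4⟩ of ℤ_48 (order 12), i.e. {0, 4, 8, 12, 16, 20, 24, 28, 32, 36, 40, 44}

ker(φ) = {0, 4, 8, 12, 16, 20, 24, 28, 32, 36, 40, 44}


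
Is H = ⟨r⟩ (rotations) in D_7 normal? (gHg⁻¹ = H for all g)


H = ⟨r⟩ (rotations) in D_7
The rotation subgroup ⟨r⟩ has index 2 in D_7, so it is normal

Yes, normal subgroup


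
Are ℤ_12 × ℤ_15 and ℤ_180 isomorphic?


Comparing ℤ_12 × ℤ_15 and ℤ_180:
gcd(12,15) = 3 ≠ 1. Max element order in ℤ_12×ℤ_15 is lcm(12,15) = 60 < 180, so it has no element of order 180

No, ℤ_12 × ℤ_15 ≇ ℤ_180


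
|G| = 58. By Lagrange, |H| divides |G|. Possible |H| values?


Lagrange's theorem: |H| divides |G|
|G| = 58
Divisors of 58: 1, 2, 29, 58

Possible subgroup orders: {1, 2, 29, 58}


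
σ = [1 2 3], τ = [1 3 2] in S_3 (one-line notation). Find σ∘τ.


σ∘τ: apply τ first, then σ
1 →τ 1 →σ 1
2 →τ 3 →σ 3
3 →τ 2 →σ 2

σ∘τ = [1 3 2]


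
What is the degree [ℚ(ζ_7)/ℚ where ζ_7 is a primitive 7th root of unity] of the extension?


[ℚ(ζ_n):ℚ] = deg Φ_n(x) = φ(n). Here φ(7) = 6

[ℚ(ζ_7)/ℚ where ζ_7 is a primitive 7th root of unity] = 6


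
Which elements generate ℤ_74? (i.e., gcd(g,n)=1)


g generates ℤ_n iff gcd(g,n) = 1
Prime factors of 74: 2, 37
Generators are g ∈ {1,...,73} not divisible by any of these primes.
Generators: {1, 3, 5, 7, 9, 11, 13, 15, 17, 19, 21, 23, 25, 27, 29, 31, 33, 35, 39, 41, 43, 45, 47, 49, 51, 53, 55, 57, 59, 61, 63, 65, 67, 69, 71, 73}
Number of generators = φ(74) = 36

Generators of ℤ_74 = {1, 3, 5, 7, 9, 11, 13, 15, 17, 19, 21, 23, 25, 27, 29, 31, 33, 35, 39, 41, 43, 45, 47, 49, 51, 53, 55, 57, 59, 61, 63, 65, 67, 69, 71, 73}


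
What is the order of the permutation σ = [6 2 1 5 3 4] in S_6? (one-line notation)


Cycle decomposition: (1 6 4 5 3)
Cycle lengths: 5
Order = lcm(5) = 5

ord(σ) = 5


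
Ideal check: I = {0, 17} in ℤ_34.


Check ideal conditions for I = {0, 17} in ℤ_34:
(1) I is an additive subgroup? Yes
(2) For r ∈ ℤ_34 and a ∈ I: r·a ∈ I? Yes

Yes, I is an ideal of ℤ_34


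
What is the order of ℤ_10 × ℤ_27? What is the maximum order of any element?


|ℤ_10 × ℤ_27| = 10 × 27 = 270
Max element order = lcm(10,27) = 270
Cyclic? Yes (gcd=1)

|ℤ_10×ℤ_27| = 270, max element order = 270


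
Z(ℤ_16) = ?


Z(G) = {g ∈ G | gx = xg for all x ∈ G}
ℤ_16 is abelian, so Z(G) = G

Z(ℤ_16) = ℤ_16


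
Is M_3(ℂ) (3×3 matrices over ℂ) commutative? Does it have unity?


Matrix multiplication is non-commutative for n ≥ 2; the identity matrix I is the unity; singular matrices give zero divisors, so not an integral domain
Commutative: No
Integral domain: No
Has unity: Yes

M_3(ℂ) (3×3 matrices over ℂ): Commutative=No, Unity=Yes


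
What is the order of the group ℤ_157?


ℤ_n has n elements.

|ℤ_157| = 157


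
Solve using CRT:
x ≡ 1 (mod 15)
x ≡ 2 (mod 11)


m₁ = 15, m₂ = 11, gcd = 1, so CRT applies. M = m₁·m₂ = 165
Let M₁ = M/m₁ = 11, M₂ = M/m₂ = 15
Find y₁ ≡ M₁⁻¹ (mod m₁): 11⁻¹ ≡ 11 (mod 15)
Find y₂ ≡ M₂⁻¹ (mod m₂): 15⁻¹ ≡ 3 (mod 11)
x = a₁·M₁·y₁ + a₂·M₂·y₂ = 1·11·11 + 2·15·3 = 211
Reduce mod 165: x ≡ 46
Check: 46 mod 15 = 1 ✓, 46 mod 11 = 2 ✓

x ≡ 46 (mod 165)


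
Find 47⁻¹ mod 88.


Use the extended Euclidean algorithm to write 1 = 47·s + 88·t; then s mod 88 is the inverse.
Euclidean algorithm:
  47 = 0·88 + 47
  88 = 1·47 + 41
  47 = 1·41 + 6
  41 = 6·6 + 5
  6 = 1·5 + 1
  5 = 5·1 + 0
gcd(47,88) = 1
Back-substitution gives: 47·(15) + 88·(-8) = 1
So 47⁻¹ ≡ 15 ≡ 15 (mod 88)
Check: 47 × 15 = 705 ≡ 1 (mod 88) ✓

47⁻¹ ≡ 15 (mod 88)


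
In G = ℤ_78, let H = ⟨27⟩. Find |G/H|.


|⟨27⟩| = n / gcd(27, 78) = 78 / 3 = 26
H is normal (ℤ_78 is abelian).
|G/H| = |G| / |H| = 78 / 26 = 3

|G/H| = 3


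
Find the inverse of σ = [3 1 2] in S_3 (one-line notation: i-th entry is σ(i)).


To find σ⁻¹, swap domain and range:
σ(1) = 3 → σ⁻¹(3) = 1
σ(2) = 1 → σ⁻¹(1) = 2
σ(3) = 2 → σ⁻¹(2) = 3

σ⁻¹ = [2 3 1]


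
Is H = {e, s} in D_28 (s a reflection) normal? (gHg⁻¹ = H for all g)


H = {e, s} in D_28 (s a reflection)
r·s·r⁻¹ = sr⁻² ≠ s for n ≥ 3, so {e, s} is not closed under conjugation

No, not a normal subgroup


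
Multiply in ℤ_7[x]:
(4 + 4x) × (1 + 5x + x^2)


Expand and collect like terms; reduce coefficients mod 7:
x^0: 4·1 = 4 ≡ 4 (mod 7)
x^1: 4·5 + 4·1 = 24 ≡ 3 (mod 7)
x^2: 4·1 + 4·5 = 24 ≡ 3 (mod 7)
x^3: 4·1 = 4 ≡ 4 (mod 7)
Result: 4 + 3x + 3x^2 + 4x^3

f · g = 4 + 3x + 3x^2 + 4x^3
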